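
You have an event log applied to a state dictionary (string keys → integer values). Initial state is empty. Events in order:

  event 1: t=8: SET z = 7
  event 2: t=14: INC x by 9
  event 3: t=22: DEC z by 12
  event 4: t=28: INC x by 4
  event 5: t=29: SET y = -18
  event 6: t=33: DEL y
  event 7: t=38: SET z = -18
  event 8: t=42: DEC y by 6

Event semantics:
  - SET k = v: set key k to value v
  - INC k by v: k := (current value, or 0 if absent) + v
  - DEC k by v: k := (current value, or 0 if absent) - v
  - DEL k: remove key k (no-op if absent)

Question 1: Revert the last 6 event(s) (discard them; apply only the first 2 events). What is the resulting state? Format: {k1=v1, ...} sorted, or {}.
Keep first 2 events (discard last 6):
  after event 1 (t=8: SET z = 7): {z=7}
  after event 2 (t=14: INC x by 9): {x=9, z=7}

Answer: {x=9, z=7}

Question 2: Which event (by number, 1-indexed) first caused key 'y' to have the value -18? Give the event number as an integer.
Answer: 5

Derivation:
Looking for first event where y becomes -18:
  event 5: y (absent) -> -18  <-- first match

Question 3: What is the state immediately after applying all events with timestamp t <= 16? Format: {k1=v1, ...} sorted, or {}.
Apply events with t <= 16 (2 events):
  after event 1 (t=8: SET z = 7): {z=7}
  after event 2 (t=14: INC x by 9): {x=9, z=7}

Answer: {x=9, z=7}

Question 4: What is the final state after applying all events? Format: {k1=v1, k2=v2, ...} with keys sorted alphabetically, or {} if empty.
  after event 1 (t=8: SET z = 7): {z=7}
  after event 2 (t=14: INC x by 9): {x=9, z=7}
  after event 3 (t=22: DEC z by 12): {x=9, z=-5}
  after event 4 (t=28: INC x by 4): {x=13, z=-5}
  after event 5 (t=29: SET y = -18): {x=13, y=-18, z=-5}
  after event 6 (t=33: DEL y): {x=13, z=-5}
  after event 7 (t=38: SET z = -18): {x=13, z=-18}
  after event 8 (t=42: DEC y by 6): {x=13, y=-6, z=-18}

Answer: {x=13, y=-6, z=-18}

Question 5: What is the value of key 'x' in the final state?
Answer: 13

Derivation:
Track key 'x' through all 8 events:
  event 1 (t=8: SET z = 7): x unchanged
  event 2 (t=14: INC x by 9): x (absent) -> 9
  event 3 (t=22: DEC z by 12): x unchanged
  event 4 (t=28: INC x by 4): x 9 -> 13
  event 5 (t=29: SET y = -18): x unchanged
  event 6 (t=33: DEL y): x unchanged
  event 7 (t=38: SET z = -18): x unchanged
  event 8 (t=42: DEC y by 6): x unchanged
Final: x = 13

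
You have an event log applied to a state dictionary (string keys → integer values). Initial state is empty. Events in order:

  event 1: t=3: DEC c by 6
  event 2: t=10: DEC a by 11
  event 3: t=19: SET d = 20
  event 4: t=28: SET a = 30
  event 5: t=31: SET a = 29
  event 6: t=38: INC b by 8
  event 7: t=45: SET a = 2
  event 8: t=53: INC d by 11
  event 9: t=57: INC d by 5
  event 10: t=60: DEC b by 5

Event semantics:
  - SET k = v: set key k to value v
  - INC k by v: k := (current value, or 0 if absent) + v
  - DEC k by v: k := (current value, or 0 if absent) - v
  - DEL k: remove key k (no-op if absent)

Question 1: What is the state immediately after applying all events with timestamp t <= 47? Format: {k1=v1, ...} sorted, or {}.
Answer: {a=2, b=8, c=-6, d=20}

Derivation:
Apply events with t <= 47 (7 events):
  after event 1 (t=3: DEC c by 6): {c=-6}
  after event 2 (t=10: DEC a by 11): {a=-11, c=-6}
  after event 3 (t=19: SET d = 20): {a=-11, c=-6, d=20}
  after event 4 (t=28: SET a = 30): {a=30, c=-6, d=20}
  after event 5 (t=31: SET a = 29): {a=29, c=-6, d=20}
  after event 6 (t=38: INC b by 8): {a=29, b=8, c=-6, d=20}
  after event 7 (t=45: SET a = 2): {a=2, b=8, c=-6, d=20}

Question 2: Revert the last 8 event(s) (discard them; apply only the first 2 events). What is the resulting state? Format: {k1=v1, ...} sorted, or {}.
Answer: {a=-11, c=-6}

Derivation:
Keep first 2 events (discard last 8):
  after event 1 (t=3: DEC c by 6): {c=-6}
  after event 2 (t=10: DEC a by 11): {a=-11, c=-6}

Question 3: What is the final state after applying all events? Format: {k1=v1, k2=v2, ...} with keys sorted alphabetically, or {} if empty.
Answer: {a=2, b=3, c=-6, d=36}

Derivation:
  after event 1 (t=3: DEC c by 6): {c=-6}
  after event 2 (t=10: DEC a by 11): {a=-11, c=-6}
  after event 3 (t=19: SET d = 20): {a=-11, c=-6, d=20}
  after event 4 (t=28: SET a = 30): {a=30, c=-6, d=20}
  after event 5 (t=31: SET a = 29): {a=29, c=-6, d=20}
  after event 6 (t=38: INC b by 8): {a=29, b=8, c=-6, d=20}
  after event 7 (t=45: SET a = 2): {a=2, b=8, c=-6, d=20}
  after event 8 (t=53: INC d by 11): {a=2, b=8, c=-6, d=31}
  after event 9 (t=57: INC d by 5): {a=2, b=8, c=-6, d=36}
  after event 10 (t=60: DEC b by 5): {a=2, b=3, c=-6, d=36}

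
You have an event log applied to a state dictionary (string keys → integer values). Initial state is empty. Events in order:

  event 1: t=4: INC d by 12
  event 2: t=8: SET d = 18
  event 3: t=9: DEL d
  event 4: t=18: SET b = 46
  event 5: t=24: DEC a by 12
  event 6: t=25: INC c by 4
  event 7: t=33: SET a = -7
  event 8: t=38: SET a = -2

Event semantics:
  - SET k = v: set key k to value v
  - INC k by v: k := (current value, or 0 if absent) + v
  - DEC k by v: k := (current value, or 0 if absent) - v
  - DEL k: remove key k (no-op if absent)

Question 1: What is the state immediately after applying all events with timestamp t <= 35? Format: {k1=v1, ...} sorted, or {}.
Answer: {a=-7, b=46, c=4}

Derivation:
Apply events with t <= 35 (7 events):
  after event 1 (t=4: INC d by 12): {d=12}
  after event 2 (t=8: SET d = 18): {d=18}
  after event 3 (t=9: DEL d): {}
  after event 4 (t=18: SET b = 46): {b=46}
  after event 5 (t=24: DEC a by 12): {a=-12, b=46}
  after event 6 (t=25: INC c by 4): {a=-12, b=46, c=4}
  after event 7 (t=33: SET a = -7): {a=-7, b=46, c=4}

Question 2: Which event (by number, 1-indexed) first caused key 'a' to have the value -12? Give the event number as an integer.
Answer: 5

Derivation:
Looking for first event where a becomes -12:
  event 5: a (absent) -> -12  <-- first match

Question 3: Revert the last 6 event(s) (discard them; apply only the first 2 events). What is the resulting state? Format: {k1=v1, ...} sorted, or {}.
Answer: {d=18}

Derivation:
Keep first 2 events (discard last 6):
  after event 1 (t=4: INC d by 12): {d=12}
  after event 2 (t=8: SET d = 18): {d=18}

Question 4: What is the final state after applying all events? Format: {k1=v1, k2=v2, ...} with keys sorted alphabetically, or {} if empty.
  after event 1 (t=4: INC d by 12): {d=12}
  after event 2 (t=8: SET d = 18): {d=18}
  after event 3 (t=9: DEL d): {}
  after event 4 (t=18: SET b = 46): {b=46}
  after event 5 (t=24: DEC a by 12): {a=-12, b=46}
  after event 6 (t=25: INC c by 4): {a=-12, b=46, c=4}
  after event 7 (t=33: SET a = -7): {a=-7, b=46, c=4}
  after event 8 (t=38: SET a = -2): {a=-2, b=46, c=4}

Answer: {a=-2, b=46, c=4}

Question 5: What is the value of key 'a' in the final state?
Track key 'a' through all 8 events:
  event 1 (t=4: INC d by 12): a unchanged
  event 2 (t=8: SET d = 18): a unchanged
  event 3 (t=9: DEL d): a unchanged
  event 4 (t=18: SET b = 46): a unchanged
  event 5 (t=24: DEC a by 12): a (absent) -> -12
  event 6 (t=25: INC c by 4): a unchanged
  event 7 (t=33: SET a = -7): a -12 -> -7
  event 8 (t=38: SET a = -2): a -7 -> -2
Final: a = -2

Answer: -2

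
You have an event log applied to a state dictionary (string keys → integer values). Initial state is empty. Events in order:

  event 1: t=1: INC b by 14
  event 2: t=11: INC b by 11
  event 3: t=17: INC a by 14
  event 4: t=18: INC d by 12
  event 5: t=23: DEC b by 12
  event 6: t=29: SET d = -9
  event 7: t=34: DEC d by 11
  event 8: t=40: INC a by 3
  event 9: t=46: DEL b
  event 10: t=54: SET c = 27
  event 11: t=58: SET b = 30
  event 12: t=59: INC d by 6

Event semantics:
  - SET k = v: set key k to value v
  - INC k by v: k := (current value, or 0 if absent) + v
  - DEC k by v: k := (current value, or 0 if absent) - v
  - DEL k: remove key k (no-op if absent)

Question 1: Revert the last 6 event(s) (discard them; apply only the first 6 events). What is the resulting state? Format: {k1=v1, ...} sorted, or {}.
Keep first 6 events (discard last 6):
  after event 1 (t=1: INC b by 14): {b=14}
  after event 2 (t=11: INC b by 11): {b=25}
  after event 3 (t=17: INC a by 14): {a=14, b=25}
  after event 4 (t=18: INC d by 12): {a=14, b=25, d=12}
  after event 5 (t=23: DEC b by 12): {a=14, b=13, d=12}
  after event 6 (t=29: SET d = -9): {a=14, b=13, d=-9}

Answer: {a=14, b=13, d=-9}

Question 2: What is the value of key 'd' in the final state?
Track key 'd' through all 12 events:
  event 1 (t=1: INC b by 14): d unchanged
  event 2 (t=11: INC b by 11): d unchanged
  event 3 (t=17: INC a by 14): d unchanged
  event 4 (t=18: INC d by 12): d (absent) -> 12
  event 5 (t=23: DEC b by 12): d unchanged
  event 6 (t=29: SET d = -9): d 12 -> -9
  event 7 (t=34: DEC d by 11): d -9 -> -20
  event 8 (t=40: INC a by 3): d unchanged
  event 9 (t=46: DEL b): d unchanged
  event 10 (t=54: SET c = 27): d unchanged
  event 11 (t=58: SET b = 30): d unchanged
  event 12 (t=59: INC d by 6): d -20 -> -14
Final: d = -14

Answer: -14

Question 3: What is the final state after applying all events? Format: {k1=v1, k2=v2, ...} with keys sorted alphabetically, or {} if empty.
  after event 1 (t=1: INC b by 14): {b=14}
  after event 2 (t=11: INC b by 11): {b=25}
  after event 3 (t=17: INC a by 14): {a=14, b=25}
  after event 4 (t=18: INC d by 12): {a=14, b=25, d=12}
  after event 5 (t=23: DEC b by 12): {a=14, b=13, d=12}
  after event 6 (t=29: SET d = -9): {a=14, b=13, d=-9}
  after event 7 (t=34: DEC d by 11): {a=14, b=13, d=-20}
  after event 8 (t=40: INC a by 3): {a=17, b=13, d=-20}
  after event 9 (t=46: DEL b): {a=17, d=-20}
  after event 10 (t=54: SET c = 27): {a=17, c=27, d=-20}
  after event 11 (t=58: SET b = 30): {a=17, b=30, c=27, d=-20}
  after event 12 (t=59: INC d by 6): {a=17, b=30, c=27, d=-14}

Answer: {a=17, b=30, c=27, d=-14}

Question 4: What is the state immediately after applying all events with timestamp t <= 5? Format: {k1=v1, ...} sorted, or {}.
Answer: {b=14}

Derivation:
Apply events with t <= 5 (1 events):
  after event 1 (t=1: INC b by 14): {b=14}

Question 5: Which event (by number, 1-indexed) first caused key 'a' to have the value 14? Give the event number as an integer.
Looking for first event where a becomes 14:
  event 3: a (absent) -> 14  <-- first match

Answer: 3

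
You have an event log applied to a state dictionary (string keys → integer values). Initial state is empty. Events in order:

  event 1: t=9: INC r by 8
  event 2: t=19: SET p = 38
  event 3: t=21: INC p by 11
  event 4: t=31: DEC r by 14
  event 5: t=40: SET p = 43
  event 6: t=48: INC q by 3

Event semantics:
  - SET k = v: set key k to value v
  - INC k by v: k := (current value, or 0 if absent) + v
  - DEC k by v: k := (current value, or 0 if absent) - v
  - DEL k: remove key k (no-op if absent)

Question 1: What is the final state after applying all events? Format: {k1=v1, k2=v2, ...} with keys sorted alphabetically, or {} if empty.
Answer: {p=43, q=3, r=-6}

Derivation:
  after event 1 (t=9: INC r by 8): {r=8}
  after event 2 (t=19: SET p = 38): {p=38, r=8}
  after event 3 (t=21: INC p by 11): {p=49, r=8}
  after event 4 (t=31: DEC r by 14): {p=49, r=-6}
  after event 5 (t=40: SET p = 43): {p=43, r=-6}
  after event 6 (t=48: INC q by 3): {p=43, q=3, r=-6}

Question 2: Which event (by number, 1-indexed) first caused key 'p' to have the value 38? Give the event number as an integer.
Looking for first event where p becomes 38:
  event 2: p (absent) -> 38  <-- first match

Answer: 2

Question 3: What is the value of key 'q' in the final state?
Answer: 3

Derivation:
Track key 'q' through all 6 events:
  event 1 (t=9: INC r by 8): q unchanged
  event 2 (t=19: SET p = 38): q unchanged
  event 3 (t=21: INC p by 11): q unchanged
  event 4 (t=31: DEC r by 14): q unchanged
  event 5 (t=40: SET p = 43): q unchanged
  event 6 (t=48: INC q by 3): q (absent) -> 3
Final: q = 3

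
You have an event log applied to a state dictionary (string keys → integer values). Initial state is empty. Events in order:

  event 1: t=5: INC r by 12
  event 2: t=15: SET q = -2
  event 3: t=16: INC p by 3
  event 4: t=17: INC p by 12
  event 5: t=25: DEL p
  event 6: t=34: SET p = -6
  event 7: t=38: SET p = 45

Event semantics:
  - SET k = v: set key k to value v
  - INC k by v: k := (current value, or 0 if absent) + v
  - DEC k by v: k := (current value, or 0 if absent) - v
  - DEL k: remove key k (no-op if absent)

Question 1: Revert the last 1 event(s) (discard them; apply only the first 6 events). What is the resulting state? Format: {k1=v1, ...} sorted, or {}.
Keep first 6 events (discard last 1):
  after event 1 (t=5: INC r by 12): {r=12}
  after event 2 (t=15: SET q = -2): {q=-2, r=12}
  after event 3 (t=16: INC p by 3): {p=3, q=-2, r=12}
  after event 4 (t=17: INC p by 12): {p=15, q=-2, r=12}
  after event 5 (t=25: DEL p): {q=-2, r=12}
  after event 6 (t=34: SET p = -6): {p=-6, q=-2, r=12}

Answer: {p=-6, q=-2, r=12}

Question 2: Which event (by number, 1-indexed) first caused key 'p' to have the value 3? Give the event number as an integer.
Looking for first event where p becomes 3:
  event 3: p (absent) -> 3  <-- first match

Answer: 3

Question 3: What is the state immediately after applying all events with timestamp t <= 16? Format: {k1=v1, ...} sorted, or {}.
Apply events with t <= 16 (3 events):
  after event 1 (t=5: INC r by 12): {r=12}
  after event 2 (t=15: SET q = -2): {q=-2, r=12}
  after event 3 (t=16: INC p by 3): {p=3, q=-2, r=12}

Answer: {p=3, q=-2, r=12}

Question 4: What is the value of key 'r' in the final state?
Track key 'r' through all 7 events:
  event 1 (t=5: INC r by 12): r (absent) -> 12
  event 2 (t=15: SET q = -2): r unchanged
  event 3 (t=16: INC p by 3): r unchanged
  event 4 (t=17: INC p by 12): r unchanged
  event 5 (t=25: DEL p): r unchanged
  event 6 (t=34: SET p = -6): r unchanged
  event 7 (t=38: SET p = 45): r unchanged
Final: r = 12

Answer: 12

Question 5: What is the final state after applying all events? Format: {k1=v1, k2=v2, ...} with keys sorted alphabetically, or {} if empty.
  after event 1 (t=5: INC r by 12): {r=12}
  after event 2 (t=15: SET q = -2): {q=-2, r=12}
  after event 3 (t=16: INC p by 3): {p=3, q=-2, r=12}
  after event 4 (t=17: INC p by 12): {p=15, q=-2, r=12}
  after event 5 (t=25: DEL p): {q=-2, r=12}
  after event 6 (t=34: SET p = -6): {p=-6, q=-2, r=12}
  after event 7 (t=38: SET p = 45): {p=45, q=-2, r=12}

Answer: {p=45, q=-2, r=12}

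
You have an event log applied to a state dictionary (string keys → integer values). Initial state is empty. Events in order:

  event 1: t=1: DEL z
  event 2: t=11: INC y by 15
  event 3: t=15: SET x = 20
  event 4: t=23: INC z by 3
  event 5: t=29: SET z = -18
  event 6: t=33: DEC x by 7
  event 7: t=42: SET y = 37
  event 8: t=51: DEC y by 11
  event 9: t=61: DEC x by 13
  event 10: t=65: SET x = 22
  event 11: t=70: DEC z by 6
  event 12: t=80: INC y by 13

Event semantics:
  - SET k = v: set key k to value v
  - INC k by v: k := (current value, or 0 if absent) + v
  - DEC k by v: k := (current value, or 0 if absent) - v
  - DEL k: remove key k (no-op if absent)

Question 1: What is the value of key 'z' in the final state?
Answer: -24

Derivation:
Track key 'z' through all 12 events:
  event 1 (t=1: DEL z): z (absent) -> (absent)
  event 2 (t=11: INC y by 15): z unchanged
  event 3 (t=15: SET x = 20): z unchanged
  event 4 (t=23: INC z by 3): z (absent) -> 3
  event 5 (t=29: SET z = -18): z 3 -> -18
  event 6 (t=33: DEC x by 7): z unchanged
  event 7 (t=42: SET y = 37): z unchanged
  event 8 (t=51: DEC y by 11): z unchanged
  event 9 (t=61: DEC x by 13): z unchanged
  event 10 (t=65: SET x = 22): z unchanged
  event 11 (t=70: DEC z by 6): z -18 -> -24
  event 12 (t=80: INC y by 13): z unchanged
Final: z = -24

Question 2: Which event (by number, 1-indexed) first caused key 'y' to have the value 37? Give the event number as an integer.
Answer: 7

Derivation:
Looking for first event where y becomes 37:
  event 2: y = 15
  event 3: y = 15
  event 4: y = 15
  event 5: y = 15
  event 6: y = 15
  event 7: y 15 -> 37  <-- first match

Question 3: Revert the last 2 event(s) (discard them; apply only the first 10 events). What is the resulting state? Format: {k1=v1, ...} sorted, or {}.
Keep first 10 events (discard last 2):
  after event 1 (t=1: DEL z): {}
  after event 2 (t=11: INC y by 15): {y=15}
  after event 3 (t=15: SET x = 20): {x=20, y=15}
  after event 4 (t=23: INC z by 3): {x=20, y=15, z=3}
  after event 5 (t=29: SET z = -18): {x=20, y=15, z=-18}
  after event 6 (t=33: DEC x by 7): {x=13, y=15, z=-18}
  after event 7 (t=42: SET y = 37): {x=13, y=37, z=-18}
  after event 8 (t=51: DEC y by 11): {x=13, y=26, z=-18}
  after event 9 (t=61: DEC x by 13): {x=0, y=26, z=-18}
  after event 10 (t=65: SET x = 22): {x=22, y=26, z=-18}

Answer: {x=22, y=26, z=-18}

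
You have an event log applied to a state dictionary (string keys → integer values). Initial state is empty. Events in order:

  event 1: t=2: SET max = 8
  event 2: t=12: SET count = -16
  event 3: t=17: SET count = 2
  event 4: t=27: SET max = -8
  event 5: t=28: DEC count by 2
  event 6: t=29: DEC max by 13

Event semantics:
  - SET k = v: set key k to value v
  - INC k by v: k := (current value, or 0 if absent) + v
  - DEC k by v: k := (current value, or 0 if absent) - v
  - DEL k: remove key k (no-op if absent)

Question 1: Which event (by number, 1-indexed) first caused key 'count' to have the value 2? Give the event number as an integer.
Looking for first event where count becomes 2:
  event 2: count = -16
  event 3: count -16 -> 2  <-- first match

Answer: 3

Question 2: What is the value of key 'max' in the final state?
Answer: -21

Derivation:
Track key 'max' through all 6 events:
  event 1 (t=2: SET max = 8): max (absent) -> 8
  event 2 (t=12: SET count = -16): max unchanged
  event 3 (t=17: SET count = 2): max unchanged
  event 4 (t=27: SET max = -8): max 8 -> -8
  event 5 (t=28: DEC count by 2): max unchanged
  event 6 (t=29: DEC max by 13): max -8 -> -21
Final: max = -21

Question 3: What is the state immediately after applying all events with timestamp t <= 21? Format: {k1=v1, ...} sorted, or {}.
Apply events with t <= 21 (3 events):
  after event 1 (t=2: SET max = 8): {max=8}
  after event 2 (t=12: SET count = -16): {count=-16, max=8}
  after event 3 (t=17: SET count = 2): {count=2, max=8}

Answer: {count=2, max=8}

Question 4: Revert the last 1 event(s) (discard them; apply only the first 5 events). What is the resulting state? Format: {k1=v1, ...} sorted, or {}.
Keep first 5 events (discard last 1):
  after event 1 (t=2: SET max = 8): {max=8}
  after event 2 (t=12: SET count = -16): {count=-16, max=8}
  after event 3 (t=17: SET count = 2): {count=2, max=8}
  after event 4 (t=27: SET max = -8): {count=2, max=-8}
  after event 5 (t=28: DEC count by 2): {count=0, max=-8}

Answer: {count=0, max=-8}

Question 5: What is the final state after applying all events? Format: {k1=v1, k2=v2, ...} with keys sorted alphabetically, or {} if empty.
Answer: {count=0, max=-21}

Derivation:
  after event 1 (t=2: SET max = 8): {max=8}
  after event 2 (t=12: SET count = -16): {count=-16, max=8}
  after event 3 (t=17: SET count = 2): {count=2, max=8}
  after event 4 (t=27: SET max = -8): {count=2, max=-8}
  after event 5 (t=28: DEC count by 2): {count=0, max=-8}
  after event 6 (t=29: DEC max by 13): {count=0, max=-21}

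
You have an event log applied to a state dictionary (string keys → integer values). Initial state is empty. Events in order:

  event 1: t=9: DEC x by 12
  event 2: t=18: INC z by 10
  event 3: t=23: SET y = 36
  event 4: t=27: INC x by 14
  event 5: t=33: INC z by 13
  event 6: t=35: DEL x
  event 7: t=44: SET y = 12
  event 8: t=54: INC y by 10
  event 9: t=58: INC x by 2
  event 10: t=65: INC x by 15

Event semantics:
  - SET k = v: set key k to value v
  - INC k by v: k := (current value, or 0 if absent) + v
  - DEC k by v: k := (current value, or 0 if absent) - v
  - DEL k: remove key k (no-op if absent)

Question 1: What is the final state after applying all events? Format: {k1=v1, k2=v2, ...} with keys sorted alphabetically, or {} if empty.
Answer: {x=17, y=22, z=23}

Derivation:
  after event 1 (t=9: DEC x by 12): {x=-12}
  after event 2 (t=18: INC z by 10): {x=-12, z=10}
  after event 3 (t=23: SET y = 36): {x=-12, y=36, z=10}
  after event 4 (t=27: INC x by 14): {x=2, y=36, z=10}
  after event 5 (t=33: INC z by 13): {x=2, y=36, z=23}
  after event 6 (t=35: DEL x): {y=36, z=23}
  after event 7 (t=44: SET y = 12): {y=12, z=23}
  after event 8 (t=54: INC y by 10): {y=22, z=23}
  after event 9 (t=58: INC x by 2): {x=2, y=22, z=23}
  after event 10 (t=65: INC x by 15): {x=17, y=22, z=23}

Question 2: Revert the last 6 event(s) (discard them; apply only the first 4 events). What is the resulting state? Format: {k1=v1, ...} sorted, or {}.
Keep first 4 events (discard last 6):
  after event 1 (t=9: DEC x by 12): {x=-12}
  after event 2 (t=18: INC z by 10): {x=-12, z=10}
  after event 3 (t=23: SET y = 36): {x=-12, y=36, z=10}
  after event 4 (t=27: INC x by 14): {x=2, y=36, z=10}

Answer: {x=2, y=36, z=10}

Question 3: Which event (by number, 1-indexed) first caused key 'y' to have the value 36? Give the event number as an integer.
Answer: 3

Derivation:
Looking for first event where y becomes 36:
  event 3: y (absent) -> 36  <-- first match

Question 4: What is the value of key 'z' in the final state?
Track key 'z' through all 10 events:
  event 1 (t=9: DEC x by 12): z unchanged
  event 2 (t=18: INC z by 10): z (absent) -> 10
  event 3 (t=23: SET y = 36): z unchanged
  event 4 (t=27: INC x by 14): z unchanged
  event 5 (t=33: INC z by 13): z 10 -> 23
  event 6 (t=35: DEL x): z unchanged
  event 7 (t=44: SET y = 12): z unchanged
  event 8 (t=54: INC y by 10): z unchanged
  event 9 (t=58: INC x by 2): z unchanged
  event 10 (t=65: INC x by 15): z unchanged
Final: z = 23

Answer: 23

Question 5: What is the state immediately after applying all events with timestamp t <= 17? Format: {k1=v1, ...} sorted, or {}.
Apply events with t <= 17 (1 events):
  after event 1 (t=9: DEC x by 12): {x=-12}

Answer: {x=-12}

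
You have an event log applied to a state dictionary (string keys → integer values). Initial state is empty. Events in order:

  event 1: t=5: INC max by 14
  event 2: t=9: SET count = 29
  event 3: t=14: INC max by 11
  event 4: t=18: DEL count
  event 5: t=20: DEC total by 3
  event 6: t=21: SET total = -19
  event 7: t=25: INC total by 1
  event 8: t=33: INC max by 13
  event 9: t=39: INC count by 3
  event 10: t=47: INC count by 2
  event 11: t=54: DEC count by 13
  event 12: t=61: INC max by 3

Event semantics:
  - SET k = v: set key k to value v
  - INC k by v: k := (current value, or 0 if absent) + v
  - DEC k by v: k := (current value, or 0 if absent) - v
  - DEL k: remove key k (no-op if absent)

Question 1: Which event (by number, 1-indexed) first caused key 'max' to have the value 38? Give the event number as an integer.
Looking for first event where max becomes 38:
  event 1: max = 14
  event 2: max = 14
  event 3: max = 25
  event 4: max = 25
  event 5: max = 25
  event 6: max = 25
  event 7: max = 25
  event 8: max 25 -> 38  <-- first match

Answer: 8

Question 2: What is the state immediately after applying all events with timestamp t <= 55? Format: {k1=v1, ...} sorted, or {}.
Apply events with t <= 55 (11 events):
  after event 1 (t=5: INC max by 14): {max=14}
  after event 2 (t=9: SET count = 29): {count=29, max=14}
  after event 3 (t=14: INC max by 11): {count=29, max=25}
  after event 4 (t=18: DEL count): {max=25}
  after event 5 (t=20: DEC total by 3): {max=25, total=-3}
  after event 6 (t=21: SET total = -19): {max=25, total=-19}
  after event 7 (t=25: INC total by 1): {max=25, total=-18}
  after event 8 (t=33: INC max by 13): {max=38, total=-18}
  after event 9 (t=39: INC count by 3): {count=3, max=38, total=-18}
  after event 10 (t=47: INC count by 2): {count=5, max=38, total=-18}
  after event 11 (t=54: DEC count by 13): {count=-8, max=38, total=-18}

Answer: {count=-8, max=38, total=-18}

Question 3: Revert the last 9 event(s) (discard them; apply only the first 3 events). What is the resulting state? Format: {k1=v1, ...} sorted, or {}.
Keep first 3 events (discard last 9):
  after event 1 (t=5: INC max by 14): {max=14}
  after event 2 (t=9: SET count = 29): {count=29, max=14}
  after event 3 (t=14: INC max by 11): {count=29, max=25}

Answer: {count=29, max=25}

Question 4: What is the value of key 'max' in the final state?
Track key 'max' through all 12 events:
  event 1 (t=5: INC max by 14): max (absent) -> 14
  event 2 (t=9: SET count = 29): max unchanged
  event 3 (t=14: INC max by 11): max 14 -> 25
  event 4 (t=18: DEL count): max unchanged
  event 5 (t=20: DEC total by 3): max unchanged
  event 6 (t=21: SET total = -19): max unchanged
  event 7 (t=25: INC total by 1): max unchanged
  event 8 (t=33: INC max by 13): max 25 -> 38
  event 9 (t=39: INC count by 3): max unchanged
  event 10 (t=47: INC count by 2): max unchanged
  event 11 (t=54: DEC count by 13): max unchanged
  event 12 (t=61: INC max by 3): max 38 -> 41
Final: max = 41

Answer: 41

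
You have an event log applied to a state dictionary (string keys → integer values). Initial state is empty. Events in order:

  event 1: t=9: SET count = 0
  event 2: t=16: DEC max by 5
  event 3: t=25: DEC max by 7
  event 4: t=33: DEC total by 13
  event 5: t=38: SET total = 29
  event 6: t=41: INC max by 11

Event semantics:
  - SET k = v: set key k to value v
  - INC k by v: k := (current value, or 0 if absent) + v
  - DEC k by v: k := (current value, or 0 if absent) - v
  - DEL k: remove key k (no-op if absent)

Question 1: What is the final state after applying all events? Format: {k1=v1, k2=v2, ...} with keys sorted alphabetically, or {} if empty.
Answer: {count=0, max=-1, total=29}

Derivation:
  after event 1 (t=9: SET count = 0): {count=0}
  after event 2 (t=16: DEC max by 5): {count=0, max=-5}
  after event 3 (t=25: DEC max by 7): {count=0, max=-12}
  after event 4 (t=33: DEC total by 13): {count=0, max=-12, total=-13}
  after event 5 (t=38: SET total = 29): {count=0, max=-12, total=29}
  after event 6 (t=41: INC max by 11): {count=0, max=-1, total=29}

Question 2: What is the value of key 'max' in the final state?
Answer: -1

Derivation:
Track key 'max' through all 6 events:
  event 1 (t=9: SET count = 0): max unchanged
  event 2 (t=16: DEC max by 5): max (absent) -> -5
  event 3 (t=25: DEC max by 7): max -5 -> -12
  event 4 (t=33: DEC total by 13): max unchanged
  event 5 (t=38: SET total = 29): max unchanged
  event 6 (t=41: INC max by 11): max -12 -> -1
Final: max = -1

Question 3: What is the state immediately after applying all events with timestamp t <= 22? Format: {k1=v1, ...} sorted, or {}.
Answer: {count=0, max=-5}

Derivation:
Apply events with t <= 22 (2 events):
  after event 1 (t=9: SET count = 0): {count=0}
  after event 2 (t=16: DEC max by 5): {count=0, max=-5}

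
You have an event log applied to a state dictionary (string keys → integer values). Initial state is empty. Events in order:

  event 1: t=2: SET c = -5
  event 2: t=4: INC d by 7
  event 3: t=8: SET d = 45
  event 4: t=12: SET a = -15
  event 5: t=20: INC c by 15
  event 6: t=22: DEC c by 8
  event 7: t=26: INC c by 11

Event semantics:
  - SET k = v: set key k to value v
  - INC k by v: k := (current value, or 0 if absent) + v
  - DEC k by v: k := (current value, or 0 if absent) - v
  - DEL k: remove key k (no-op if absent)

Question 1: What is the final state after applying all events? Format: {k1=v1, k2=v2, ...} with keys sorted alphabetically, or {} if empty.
Answer: {a=-15, c=13, d=45}

Derivation:
  after event 1 (t=2: SET c = -5): {c=-5}
  after event 2 (t=4: INC d by 7): {c=-5, d=7}
  after event 3 (t=8: SET d = 45): {c=-5, d=45}
  after event 4 (t=12: SET a = -15): {a=-15, c=-5, d=45}
  after event 5 (t=20: INC c by 15): {a=-15, c=10, d=45}
  after event 6 (t=22: DEC c by 8): {a=-15, c=2, d=45}
  after event 7 (t=26: INC c by 11): {a=-15, c=13, d=45}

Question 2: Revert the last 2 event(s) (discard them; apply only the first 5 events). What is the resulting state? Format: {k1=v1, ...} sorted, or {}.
Answer: {a=-15, c=10, d=45}

Derivation:
Keep first 5 events (discard last 2):
  after event 1 (t=2: SET c = -5): {c=-5}
  after event 2 (t=4: INC d by 7): {c=-5, d=7}
  after event 3 (t=8: SET d = 45): {c=-5, d=45}
  after event 4 (t=12: SET a = -15): {a=-15, c=-5, d=45}
  after event 5 (t=20: INC c by 15): {a=-15, c=10, d=45}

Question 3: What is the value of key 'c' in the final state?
Track key 'c' through all 7 events:
  event 1 (t=2: SET c = -5): c (absent) -> -5
  event 2 (t=4: INC d by 7): c unchanged
  event 3 (t=8: SET d = 45): c unchanged
  event 4 (t=12: SET a = -15): c unchanged
  event 5 (t=20: INC c by 15): c -5 -> 10
  event 6 (t=22: DEC c by 8): c 10 -> 2
  event 7 (t=26: INC c by 11): c 2 -> 13
Final: c = 13

Answer: 13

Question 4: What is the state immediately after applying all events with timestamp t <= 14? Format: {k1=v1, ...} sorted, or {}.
Answer: {a=-15, c=-5, d=45}

Derivation:
Apply events with t <= 14 (4 events):
  after event 1 (t=2: SET c = -5): {c=-5}
  after event 2 (t=4: INC d by 7): {c=-5, d=7}
  after event 3 (t=8: SET d = 45): {c=-5, d=45}
  after event 4 (t=12: SET a = -15): {a=-15, c=-5, d=45}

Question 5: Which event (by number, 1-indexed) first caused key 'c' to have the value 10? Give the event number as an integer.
Looking for first event where c becomes 10:
  event 1: c = -5
  event 2: c = -5
  event 3: c = -5
  event 4: c = -5
  event 5: c -5 -> 10  <-- first match

Answer: 5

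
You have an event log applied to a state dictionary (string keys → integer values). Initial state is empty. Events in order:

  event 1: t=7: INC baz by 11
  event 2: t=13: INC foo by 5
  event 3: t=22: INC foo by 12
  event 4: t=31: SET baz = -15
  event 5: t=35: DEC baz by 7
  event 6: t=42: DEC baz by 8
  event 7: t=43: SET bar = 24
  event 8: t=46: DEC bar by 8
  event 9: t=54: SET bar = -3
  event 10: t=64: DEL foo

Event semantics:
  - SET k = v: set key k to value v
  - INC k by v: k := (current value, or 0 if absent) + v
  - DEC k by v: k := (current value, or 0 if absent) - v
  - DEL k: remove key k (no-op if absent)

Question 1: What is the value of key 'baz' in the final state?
Answer: -30

Derivation:
Track key 'baz' through all 10 events:
  event 1 (t=7: INC baz by 11): baz (absent) -> 11
  event 2 (t=13: INC foo by 5): baz unchanged
  event 3 (t=22: INC foo by 12): baz unchanged
  event 4 (t=31: SET baz = -15): baz 11 -> -15
  event 5 (t=35: DEC baz by 7): baz -15 -> -22
  event 6 (t=42: DEC baz by 8): baz -22 -> -30
  event 7 (t=43: SET bar = 24): baz unchanged
  event 8 (t=46: DEC bar by 8): baz unchanged
  event 9 (t=54: SET bar = -3): baz unchanged
  event 10 (t=64: DEL foo): baz unchanged
Final: baz = -30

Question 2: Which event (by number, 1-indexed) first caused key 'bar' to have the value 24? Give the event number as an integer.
Answer: 7

Derivation:
Looking for first event where bar becomes 24:
  event 7: bar (absent) -> 24  <-- first match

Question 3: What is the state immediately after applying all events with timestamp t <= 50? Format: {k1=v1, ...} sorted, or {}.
Answer: {bar=16, baz=-30, foo=17}

Derivation:
Apply events with t <= 50 (8 events):
  after event 1 (t=7: INC baz by 11): {baz=11}
  after event 2 (t=13: INC foo by 5): {baz=11, foo=5}
  after event 3 (t=22: INC foo by 12): {baz=11, foo=17}
  after event 4 (t=31: SET baz = -15): {baz=-15, foo=17}
  after event 5 (t=35: DEC baz by 7): {baz=-22, foo=17}
  after event 6 (t=42: DEC baz by 8): {baz=-30, foo=17}
  after event 7 (t=43: SET bar = 24): {bar=24, baz=-30, foo=17}
  after event 8 (t=46: DEC bar by 8): {bar=16, baz=-30, foo=17}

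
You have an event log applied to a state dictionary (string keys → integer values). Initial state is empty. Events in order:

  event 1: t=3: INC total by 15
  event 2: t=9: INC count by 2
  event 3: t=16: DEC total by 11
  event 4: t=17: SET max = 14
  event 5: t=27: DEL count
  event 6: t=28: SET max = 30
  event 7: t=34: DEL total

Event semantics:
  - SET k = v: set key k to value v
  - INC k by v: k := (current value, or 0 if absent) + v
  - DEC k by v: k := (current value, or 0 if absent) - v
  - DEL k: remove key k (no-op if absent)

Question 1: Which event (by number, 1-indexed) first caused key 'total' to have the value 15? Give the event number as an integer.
Answer: 1

Derivation:
Looking for first event where total becomes 15:
  event 1: total (absent) -> 15  <-- first match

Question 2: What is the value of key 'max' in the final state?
Answer: 30

Derivation:
Track key 'max' through all 7 events:
  event 1 (t=3: INC total by 15): max unchanged
  event 2 (t=9: INC count by 2): max unchanged
  event 3 (t=16: DEC total by 11): max unchanged
  event 4 (t=17: SET max = 14): max (absent) -> 14
  event 5 (t=27: DEL count): max unchanged
  event 6 (t=28: SET max = 30): max 14 -> 30
  event 7 (t=34: DEL total): max unchanged
Final: max = 30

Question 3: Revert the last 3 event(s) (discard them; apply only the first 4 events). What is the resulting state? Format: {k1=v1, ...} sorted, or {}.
Keep first 4 events (discard last 3):
  after event 1 (t=3: INC total by 15): {total=15}
  after event 2 (t=9: INC count by 2): {count=2, total=15}
  after event 3 (t=16: DEC total by 11): {count=2, total=4}
  after event 4 (t=17: SET max = 14): {count=2, max=14, total=4}

Answer: {count=2, max=14, total=4}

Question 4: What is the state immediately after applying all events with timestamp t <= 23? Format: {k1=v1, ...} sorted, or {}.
Apply events with t <= 23 (4 events):
  after event 1 (t=3: INC total by 15): {total=15}
  after event 2 (t=9: INC count by 2): {count=2, total=15}
  after event 3 (t=16: DEC total by 11): {count=2, total=4}
  after event 4 (t=17: SET max = 14): {count=2, max=14, total=4}

Answer: {count=2, max=14, total=4}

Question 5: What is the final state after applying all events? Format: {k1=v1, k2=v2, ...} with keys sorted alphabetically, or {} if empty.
Answer: {max=30}

Derivation:
  after event 1 (t=3: INC total by 15): {total=15}
  after event 2 (t=9: INC count by 2): {count=2, total=15}
  after event 3 (t=16: DEC total by 11): {count=2, total=4}
  after event 4 (t=17: SET max = 14): {count=2, max=14, total=4}
  after event 5 (t=27: DEL count): {max=14, total=4}
  after event 6 (t=28: SET max = 30): {max=30, total=4}
  after event 7 (t=34: DEL total): {max=30}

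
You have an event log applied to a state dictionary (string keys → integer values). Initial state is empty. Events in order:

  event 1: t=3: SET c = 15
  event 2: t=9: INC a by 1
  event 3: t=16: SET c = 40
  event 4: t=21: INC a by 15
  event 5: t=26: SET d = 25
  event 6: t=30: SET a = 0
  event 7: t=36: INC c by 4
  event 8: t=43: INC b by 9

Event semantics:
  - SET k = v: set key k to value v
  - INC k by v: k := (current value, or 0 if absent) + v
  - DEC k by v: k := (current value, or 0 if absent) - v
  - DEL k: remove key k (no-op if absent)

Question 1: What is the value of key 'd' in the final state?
Track key 'd' through all 8 events:
  event 1 (t=3: SET c = 15): d unchanged
  event 2 (t=9: INC a by 1): d unchanged
  event 3 (t=16: SET c = 40): d unchanged
  event 4 (t=21: INC a by 15): d unchanged
  event 5 (t=26: SET d = 25): d (absent) -> 25
  event 6 (t=30: SET a = 0): d unchanged
  event 7 (t=36: INC c by 4): d unchanged
  event 8 (t=43: INC b by 9): d unchanged
Final: d = 25

Answer: 25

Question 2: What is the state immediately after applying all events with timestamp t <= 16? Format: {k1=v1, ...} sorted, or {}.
Answer: {a=1, c=40}

Derivation:
Apply events with t <= 16 (3 events):
  after event 1 (t=3: SET c = 15): {c=15}
  after event 2 (t=9: INC a by 1): {a=1, c=15}
  after event 3 (t=16: SET c = 40): {a=1, c=40}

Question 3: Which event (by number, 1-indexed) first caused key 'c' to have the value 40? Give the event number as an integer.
Answer: 3

Derivation:
Looking for first event where c becomes 40:
  event 1: c = 15
  event 2: c = 15
  event 3: c 15 -> 40  <-- first match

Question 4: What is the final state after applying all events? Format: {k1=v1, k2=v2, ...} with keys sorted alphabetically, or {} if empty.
Answer: {a=0, b=9, c=44, d=25}

Derivation:
  after event 1 (t=3: SET c = 15): {c=15}
  after event 2 (t=9: INC a by 1): {a=1, c=15}
  after event 3 (t=16: SET c = 40): {a=1, c=40}
  after event 4 (t=21: INC a by 15): {a=16, c=40}
  after event 5 (t=26: SET d = 25): {a=16, c=40, d=25}
  after event 6 (t=30: SET a = 0): {a=0, c=40, d=25}
  after event 7 (t=36: INC c by 4): {a=0, c=44, d=25}
  after event 8 (t=43: INC b by 9): {a=0, b=9, c=44, d=25}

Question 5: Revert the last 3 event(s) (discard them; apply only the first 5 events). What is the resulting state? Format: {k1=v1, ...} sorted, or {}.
Keep first 5 events (discard last 3):
  after event 1 (t=3: SET c = 15): {c=15}
  after event 2 (t=9: INC a by 1): {a=1, c=15}
  after event 3 (t=16: SET c = 40): {a=1, c=40}
  after event 4 (t=21: INC a by 15): {a=16, c=40}
  after event 5 (t=26: SET d = 25): {a=16, c=40, d=25}

Answer: {a=16, c=40, d=25}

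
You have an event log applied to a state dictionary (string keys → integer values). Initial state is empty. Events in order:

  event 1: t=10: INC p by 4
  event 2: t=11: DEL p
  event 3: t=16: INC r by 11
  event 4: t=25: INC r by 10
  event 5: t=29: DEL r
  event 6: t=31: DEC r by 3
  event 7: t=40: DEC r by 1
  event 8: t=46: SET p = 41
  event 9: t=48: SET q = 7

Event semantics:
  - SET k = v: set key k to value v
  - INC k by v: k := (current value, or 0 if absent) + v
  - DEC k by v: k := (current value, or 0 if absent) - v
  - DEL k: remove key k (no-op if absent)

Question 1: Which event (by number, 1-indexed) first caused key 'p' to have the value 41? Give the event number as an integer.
Looking for first event where p becomes 41:
  event 1: p = 4
  event 2: p = (absent)
  event 8: p (absent) -> 41  <-- first match

Answer: 8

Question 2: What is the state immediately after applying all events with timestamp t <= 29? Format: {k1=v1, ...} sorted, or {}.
Answer: {}

Derivation:
Apply events with t <= 29 (5 events):
  after event 1 (t=10: INC p by 4): {p=4}
  after event 2 (t=11: DEL p): {}
  after event 3 (t=16: INC r by 11): {r=11}
  after event 4 (t=25: INC r by 10): {r=21}
  after event 5 (t=29: DEL r): {}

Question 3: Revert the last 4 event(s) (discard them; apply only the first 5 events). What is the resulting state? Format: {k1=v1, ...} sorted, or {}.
Answer: {}

Derivation:
Keep first 5 events (discard last 4):
  after event 1 (t=10: INC p by 4): {p=4}
  after event 2 (t=11: DEL p): {}
  after event 3 (t=16: INC r by 11): {r=11}
  after event 4 (t=25: INC r by 10): {r=21}
  after event 5 (t=29: DEL r): {}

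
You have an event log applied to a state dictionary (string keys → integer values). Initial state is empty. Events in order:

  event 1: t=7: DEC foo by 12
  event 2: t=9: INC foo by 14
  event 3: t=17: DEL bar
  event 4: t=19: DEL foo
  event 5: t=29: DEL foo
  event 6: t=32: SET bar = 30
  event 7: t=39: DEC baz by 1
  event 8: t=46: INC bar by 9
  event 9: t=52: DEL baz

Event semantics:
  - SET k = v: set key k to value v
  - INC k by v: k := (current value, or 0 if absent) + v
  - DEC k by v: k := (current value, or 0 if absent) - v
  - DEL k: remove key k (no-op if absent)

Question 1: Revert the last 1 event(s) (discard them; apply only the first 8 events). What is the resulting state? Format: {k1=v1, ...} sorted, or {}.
Keep first 8 events (discard last 1):
  after event 1 (t=7: DEC foo by 12): {foo=-12}
  after event 2 (t=9: INC foo by 14): {foo=2}
  after event 3 (t=17: DEL bar): {foo=2}
  after event 4 (t=19: DEL foo): {}
  after event 5 (t=29: DEL foo): {}
  after event 6 (t=32: SET bar = 30): {bar=30}
  after event 7 (t=39: DEC baz by 1): {bar=30, baz=-1}
  after event 8 (t=46: INC bar by 9): {bar=39, baz=-1}

Answer: {bar=39, baz=-1}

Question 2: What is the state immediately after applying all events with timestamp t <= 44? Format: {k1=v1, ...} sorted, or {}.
Apply events with t <= 44 (7 events):
  after event 1 (t=7: DEC foo by 12): {foo=-12}
  after event 2 (t=9: INC foo by 14): {foo=2}
  after event 3 (t=17: DEL bar): {foo=2}
  after event 4 (t=19: DEL foo): {}
  after event 5 (t=29: DEL foo): {}
  after event 6 (t=32: SET bar = 30): {bar=30}
  after event 7 (t=39: DEC baz by 1): {bar=30, baz=-1}

Answer: {bar=30, baz=-1}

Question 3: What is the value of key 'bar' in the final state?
Track key 'bar' through all 9 events:
  event 1 (t=7: DEC foo by 12): bar unchanged
  event 2 (t=9: INC foo by 14): bar unchanged
  event 3 (t=17: DEL bar): bar (absent) -> (absent)
  event 4 (t=19: DEL foo): bar unchanged
  event 5 (t=29: DEL foo): bar unchanged
  event 6 (t=32: SET bar = 30): bar (absent) -> 30
  event 7 (t=39: DEC baz by 1): bar unchanged
  event 8 (t=46: INC bar by 9): bar 30 -> 39
  event 9 (t=52: DEL baz): bar unchanged
Final: bar = 39

Answer: 39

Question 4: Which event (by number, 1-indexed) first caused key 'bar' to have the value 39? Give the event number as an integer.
Looking for first event where bar becomes 39:
  event 6: bar = 30
  event 7: bar = 30
  event 8: bar 30 -> 39  <-- first match

Answer: 8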